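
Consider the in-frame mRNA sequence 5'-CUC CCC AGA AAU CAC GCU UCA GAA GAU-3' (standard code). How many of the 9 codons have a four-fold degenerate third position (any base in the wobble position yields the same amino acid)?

4

Codon 1 CUC (Leu): third position 4-fold.
Codon 2 CCC (Pro): third position 4-fold.
Codon 3 AGA (Arg): third position 2-fold.
Codon 4 AAU (Asn): third position 2-fold.
Codon 5 CAC (His): third position 2-fold.
Codon 6 GCU (Ala): third position 4-fold.
Codon 7 UCA (Ser): third position 4-fold.
Codon 8 GAA (Glu): third position 2-fold.
Codon 9 GAU (Asp): third position 2-fold.
Four-fold degenerate third positions: 4.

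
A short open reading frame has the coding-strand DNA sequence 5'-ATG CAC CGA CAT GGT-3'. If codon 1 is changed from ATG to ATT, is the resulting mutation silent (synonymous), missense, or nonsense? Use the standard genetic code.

Position 3 falls in codon 1: ATG → Met.
After the substitution the codon is ATT → Ile.
Met ≠ Ile, so this is a missense mutation.

missense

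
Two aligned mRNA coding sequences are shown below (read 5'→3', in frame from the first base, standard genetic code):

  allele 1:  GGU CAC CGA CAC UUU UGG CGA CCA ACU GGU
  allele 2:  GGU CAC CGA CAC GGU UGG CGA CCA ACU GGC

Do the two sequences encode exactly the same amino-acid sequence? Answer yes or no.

Codon 1: GGU Gly / GGU Gly — identical.
Codon 2: CAC His / CAC His — identical.
Codon 3: CGA Arg / CGA Arg — identical.
Codon 4: CAC His / CAC His — identical.
Codon 5: UUU Phe / GGU Gly — nonsynonymous.
Codon 6: UGG Trp / UGG Trp — identical.
Codon 7: CGA Arg / CGA Arg — identical.
Codon 8: CCA Pro / CCA Pro — identical.
Codon 9: ACU Thr / ACU Thr — identical.
Codon 10: GGU Gly / GGC Gly — synonymous.
Nonsynonymous differences: 1 → different protein.

no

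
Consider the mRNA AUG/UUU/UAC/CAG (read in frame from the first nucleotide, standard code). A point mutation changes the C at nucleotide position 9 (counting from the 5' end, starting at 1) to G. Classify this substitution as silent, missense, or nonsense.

Position 9 falls in codon 3: UAC → Tyr.
After the substitution the codon is UAG → Stop.
The new codon is a stop codon, so this is a nonsense mutation.

nonsense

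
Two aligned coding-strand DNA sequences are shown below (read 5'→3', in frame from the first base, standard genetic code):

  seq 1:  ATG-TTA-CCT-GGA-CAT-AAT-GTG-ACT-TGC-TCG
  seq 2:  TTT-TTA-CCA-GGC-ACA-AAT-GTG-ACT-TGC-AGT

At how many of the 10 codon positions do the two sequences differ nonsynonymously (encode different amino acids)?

Codon 1: ATG Met / TTT Phe — nonsynonymous.
Codon 2: TTA Leu / TTA Leu — identical.
Codon 3: CCT Pro / CCA Pro — synonymous.
Codon 4: GGA Gly / GGC Gly — synonymous.
Codon 5: CAT His / ACA Thr — nonsynonymous.
Codon 6: AAT Asn / AAT Asn — identical.
Codon 7: GTG Val / GTG Val — identical.
Codon 8: ACT Thr / ACT Thr — identical.
Codon 9: TGC Cys / TGC Cys — identical.
Codon 10: TCG Ser / AGT Ser — synonymous.
Nonsynonymous differences: 2.

2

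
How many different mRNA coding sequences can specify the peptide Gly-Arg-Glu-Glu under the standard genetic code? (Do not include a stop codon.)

96

Gly: 4 codons.
Arg: 6 codons.
Glu: 2 codons.
Glu: 2 codons.
4 × 6 × 2 × 2 = 96.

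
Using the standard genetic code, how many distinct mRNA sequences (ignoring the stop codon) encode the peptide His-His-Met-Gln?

His: 2 codons.
His: 2 codons.
Met: 1 codon.
Gln: 2 codons.
2 × 2 × 1 × 2 = 8.

8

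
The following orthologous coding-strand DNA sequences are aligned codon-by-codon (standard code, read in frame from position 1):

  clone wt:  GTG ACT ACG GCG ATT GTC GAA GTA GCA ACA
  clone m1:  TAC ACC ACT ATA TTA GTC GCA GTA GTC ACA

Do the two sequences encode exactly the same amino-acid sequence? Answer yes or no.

no

Codon 1: GTG Val / TAC Tyr — nonsynonymous.
Codon 2: ACT Thr / ACC Thr — synonymous.
Codon 3: ACG Thr / ACT Thr — synonymous.
Codon 4: GCG Ala / ATA Ile — nonsynonymous.
Codon 5: ATT Ile / TTA Leu — nonsynonymous.
Codon 6: GTC Val / GTC Val — identical.
Codon 7: GAA Glu / GCA Ala — nonsynonymous.
Codon 8: GTA Val / GTA Val — identical.
Codon 9: GCA Ala / GTC Val — nonsynonymous.
Codon 10: ACA Thr / ACA Thr — identical.
Nonsynonymous differences: 5 → different protein.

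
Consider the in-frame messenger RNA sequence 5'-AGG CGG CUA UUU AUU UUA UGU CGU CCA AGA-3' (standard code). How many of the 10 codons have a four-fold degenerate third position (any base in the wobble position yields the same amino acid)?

Codon 1 AGG (Arg): third position 2-fold.
Codon 2 CGG (Arg): third position 4-fold.
Codon 3 CUA (Leu): third position 4-fold.
Codon 4 UUU (Phe): third position 2-fold.
Codon 5 AUU (Ile): third position 3-fold.
Codon 6 UUA (Leu): third position 2-fold.
Codon 7 UGU (Cys): third position 2-fold.
Codon 8 CGU (Arg): third position 4-fold.
Codon 9 CCA (Pro): third position 4-fold.
Codon 10 AGA (Arg): third position 2-fold.
Four-fold degenerate third positions: 4.

4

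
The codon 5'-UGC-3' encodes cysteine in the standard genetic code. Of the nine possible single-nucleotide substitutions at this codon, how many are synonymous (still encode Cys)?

Position 1: none → 0 synonymous.
Position 2: none → 0 synonymous.
Position 3: UGU → 1 synonymous.
Total: 0 + 0 + 1 = 1.

1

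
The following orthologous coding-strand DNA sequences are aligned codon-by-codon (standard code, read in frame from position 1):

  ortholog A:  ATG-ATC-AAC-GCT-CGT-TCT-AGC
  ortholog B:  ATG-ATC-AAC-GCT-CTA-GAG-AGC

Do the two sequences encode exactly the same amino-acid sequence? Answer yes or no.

no

Codon 1: ATG Met / ATG Met — identical.
Codon 2: ATC Ile / ATC Ile — identical.
Codon 3: AAC Asn / AAC Asn — identical.
Codon 4: GCT Ala / GCT Ala — identical.
Codon 5: CGT Arg / CTA Leu — nonsynonymous.
Codon 6: TCT Ser / GAG Glu — nonsynonymous.
Codon 7: AGC Ser / AGC Ser — identical.
Nonsynonymous differences: 2 → different protein.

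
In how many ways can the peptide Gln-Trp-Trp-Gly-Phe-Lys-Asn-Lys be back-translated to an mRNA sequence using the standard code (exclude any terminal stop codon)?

Gln: 2 codons.
Trp: 1 codon.
Trp: 1 codon.
Gly: 4 codons.
Phe: 2 codons.
Lys: 2 codons.
Asn: 2 codons.
Lys: 2 codons.
2 × 1 × 1 × 4 × 2 × 2 × 2 × 2 = 128.

128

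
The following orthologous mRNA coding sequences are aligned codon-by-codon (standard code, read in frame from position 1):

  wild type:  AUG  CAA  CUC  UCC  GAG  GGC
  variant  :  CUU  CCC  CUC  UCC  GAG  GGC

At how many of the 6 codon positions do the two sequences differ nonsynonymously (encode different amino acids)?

Codon 1: AUG Met / CUU Leu — nonsynonymous.
Codon 2: CAA Gln / CCC Pro — nonsynonymous.
Codon 3: CUC Leu / CUC Leu — identical.
Codon 4: UCC Ser / UCC Ser — identical.
Codon 5: GAG Glu / GAG Glu — identical.
Codon 6: GGC Gly / GGC Gly — identical.
Nonsynonymous differences: 2.

2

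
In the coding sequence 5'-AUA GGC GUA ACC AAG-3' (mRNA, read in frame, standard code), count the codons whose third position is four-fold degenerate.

3

Codon 1 AUA (Ile): third position 3-fold.
Codon 2 GGC (Gly): third position 4-fold.
Codon 3 GUA (Val): third position 4-fold.
Codon 4 ACC (Thr): third position 4-fold.
Codon 5 AAG (Lys): third position 2-fold.
Four-fold degenerate third positions: 3.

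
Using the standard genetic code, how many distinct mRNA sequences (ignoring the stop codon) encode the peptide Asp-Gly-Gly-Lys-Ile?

192

Asp: 2 codons.
Gly: 4 codons.
Gly: 4 codons.
Lys: 2 codons.
Ile: 3 codons.
2 × 4 × 4 × 2 × 3 = 192.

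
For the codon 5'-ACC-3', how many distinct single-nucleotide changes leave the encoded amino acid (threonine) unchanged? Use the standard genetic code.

3

Position 1: none → 0 synonymous.
Position 2: none → 0 synonymous.
Position 3: ACU, ACA, ACG → 3 synonymous.
Total: 0 + 0 + 3 = 3.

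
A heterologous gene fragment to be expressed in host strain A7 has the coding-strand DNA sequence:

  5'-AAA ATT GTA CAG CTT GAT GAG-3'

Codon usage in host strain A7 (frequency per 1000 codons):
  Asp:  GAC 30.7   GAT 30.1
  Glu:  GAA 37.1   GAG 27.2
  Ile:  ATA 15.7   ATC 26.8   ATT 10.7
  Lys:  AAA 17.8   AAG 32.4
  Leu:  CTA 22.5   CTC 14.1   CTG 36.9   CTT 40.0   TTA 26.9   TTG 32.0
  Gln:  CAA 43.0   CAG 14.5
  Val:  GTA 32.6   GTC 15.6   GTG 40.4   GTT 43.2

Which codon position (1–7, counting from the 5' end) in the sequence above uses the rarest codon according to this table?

Codon 1 AAA (Lys): 17.8 per 1000.
Codon 2 ATT (Ile): 10.7 per 1000.
Codon 3 GTA (Val): 32.6 per 1000.
Codon 4 CAG (Gln): 14.5 per 1000.
Codon 5 CTT (Leu): 40.0 per 1000.
Codon 6 GAT (Asp): 30.1 per 1000.
Codon 7 GAG (Glu): 27.2 per 1000.
Lowest frequency is 10.7 at codon 2.

2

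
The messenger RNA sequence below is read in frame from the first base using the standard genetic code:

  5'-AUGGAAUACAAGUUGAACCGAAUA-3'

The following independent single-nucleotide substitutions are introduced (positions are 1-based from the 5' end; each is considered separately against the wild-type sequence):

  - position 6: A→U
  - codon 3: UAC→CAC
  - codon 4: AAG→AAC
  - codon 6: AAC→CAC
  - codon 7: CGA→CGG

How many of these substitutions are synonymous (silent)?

1

Codon 2: GAA (Glu) → GAU (Asp) — missense.
Codon 3: UAC (Tyr) → CAC (His) — missense.
Codon 4: AAG (Lys) → AAC (Asn) — missense.
Codon 6: AAC (Asn) → CAC (His) — missense.
Codon 7: CGA (Arg) → CGG (Arg) — synonymous.
Synonymous: 1 of 5.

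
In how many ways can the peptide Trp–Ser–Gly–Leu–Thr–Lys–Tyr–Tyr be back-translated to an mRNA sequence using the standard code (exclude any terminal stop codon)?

4608

Trp: 1 codon.
Ser: 6 codons.
Gly: 4 codons.
Leu: 6 codons.
Thr: 4 codons.
Lys: 2 codons.
Tyr: 2 codons.
Tyr: 2 codons.
1 × 6 × 4 × 6 × 4 × 2 × 2 × 2 = 4608.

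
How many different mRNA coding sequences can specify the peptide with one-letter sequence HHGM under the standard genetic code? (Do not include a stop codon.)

16

His: 2 codons.
His: 2 codons.
Gly: 4 codons.
Met: 1 codon.
2 × 2 × 4 × 1 = 16.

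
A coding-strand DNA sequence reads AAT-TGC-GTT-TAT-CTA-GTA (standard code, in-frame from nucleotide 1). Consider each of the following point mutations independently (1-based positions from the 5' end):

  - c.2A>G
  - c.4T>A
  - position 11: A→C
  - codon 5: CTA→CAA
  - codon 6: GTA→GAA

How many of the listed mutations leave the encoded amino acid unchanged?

0

Codon 1: AAT (Asn) → AGT (Ser) — missense.
Codon 2: TGC (Cys) → AGC (Ser) — missense.
Codon 4: TAT (Tyr) → TCT (Ser) — missense.
Codon 5: CTA (Leu) → CAA (Gln) — missense.
Codon 6: GTA (Val) → GAA (Glu) — missense.
Synonymous: 0 of 5.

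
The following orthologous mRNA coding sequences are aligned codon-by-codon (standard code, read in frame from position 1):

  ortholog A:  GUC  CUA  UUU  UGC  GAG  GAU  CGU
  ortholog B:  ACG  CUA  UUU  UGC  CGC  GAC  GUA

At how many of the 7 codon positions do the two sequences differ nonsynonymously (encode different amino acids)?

Codon 1: GUC Val / ACG Thr — nonsynonymous.
Codon 2: CUA Leu / CUA Leu — identical.
Codon 3: UUU Phe / UUU Phe — identical.
Codon 4: UGC Cys / UGC Cys — identical.
Codon 5: GAG Glu / CGC Arg — nonsynonymous.
Codon 6: GAU Asp / GAC Asp — synonymous.
Codon 7: CGU Arg / GUA Val — nonsynonymous.
Nonsynonymous differences: 3.

3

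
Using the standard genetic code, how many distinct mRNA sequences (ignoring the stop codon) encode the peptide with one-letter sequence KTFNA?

128

Lys: 2 codons.
Thr: 4 codons.
Phe: 2 codons.
Asn: 2 codons.
Ala: 4 codons.
2 × 4 × 2 × 2 × 4 = 128.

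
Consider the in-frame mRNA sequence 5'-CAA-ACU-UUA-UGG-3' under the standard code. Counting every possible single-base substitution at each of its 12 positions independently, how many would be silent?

Codon 1 (CAA, Gln): 1 synonymous substitution.
Codon 2 (ACU, Thr): 3 synonymous substitutions.
Codon 3 (UUA, Leu): 2 synonymous substitutions.
Codon 4 (UGG, Trp): 0 synonymous substitutions.
Total: 1 + 3 + 2 + 0 = 6.

6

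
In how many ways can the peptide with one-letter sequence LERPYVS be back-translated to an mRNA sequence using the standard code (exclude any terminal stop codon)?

Leu: 6 codons.
Glu: 2 codons.
Arg: 6 codons.
Pro: 4 codons.
Tyr: 2 codons.
Val: 4 codons.
Ser: 6 codons.
6 × 2 × 6 × 4 × 2 × 4 × 6 = 13824.

13824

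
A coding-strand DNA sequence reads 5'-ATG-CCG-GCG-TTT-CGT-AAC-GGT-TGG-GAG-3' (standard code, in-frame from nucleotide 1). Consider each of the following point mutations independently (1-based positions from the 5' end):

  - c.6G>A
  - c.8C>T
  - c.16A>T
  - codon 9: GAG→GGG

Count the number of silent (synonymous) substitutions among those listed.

1

Codon 2: CCG (Pro) → CCA (Pro) — synonymous.
Codon 3: GCG (Ala) → GTG (Val) — missense.
Codon 6: AAC (Asn) → TAC (Tyr) — missense.
Codon 9: GAG (Glu) → GGG (Gly) — missense.
Synonymous: 1 of 4.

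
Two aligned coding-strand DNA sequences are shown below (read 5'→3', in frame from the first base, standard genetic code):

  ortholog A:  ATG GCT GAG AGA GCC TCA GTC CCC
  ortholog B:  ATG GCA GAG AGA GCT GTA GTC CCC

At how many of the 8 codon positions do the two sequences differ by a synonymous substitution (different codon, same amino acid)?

Codon 1: ATG Met / ATG Met — identical.
Codon 2: GCT Ala / GCA Ala — synonymous.
Codon 3: GAG Glu / GAG Glu — identical.
Codon 4: AGA Arg / AGA Arg — identical.
Codon 5: GCC Ala / GCT Ala — synonymous.
Codon 6: TCA Ser / GTA Val — nonsynonymous.
Codon 7: GTC Val / GTC Val — identical.
Codon 8: CCC Pro / CCC Pro — identical.
Synonymous differences: 2.

2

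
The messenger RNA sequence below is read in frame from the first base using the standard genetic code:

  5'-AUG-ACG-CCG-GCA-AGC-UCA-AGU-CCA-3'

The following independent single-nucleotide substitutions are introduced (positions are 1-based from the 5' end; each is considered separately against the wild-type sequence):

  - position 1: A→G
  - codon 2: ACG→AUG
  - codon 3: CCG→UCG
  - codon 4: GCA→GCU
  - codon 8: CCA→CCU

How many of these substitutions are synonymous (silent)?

2

Codon 1: AUG (Met) → GUG (Val) — missense.
Codon 2: ACG (Thr) → AUG (Met) — missense.
Codon 3: CCG (Pro) → UCG (Ser) — missense.
Codon 4: GCA (Ala) → GCU (Ala) — synonymous.
Codon 8: CCA (Pro) → CCU (Pro) — synonymous.
Synonymous: 2 of 5.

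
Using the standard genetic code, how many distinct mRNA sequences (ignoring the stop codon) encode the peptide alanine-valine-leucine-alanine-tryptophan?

Ala: 4 codons.
Val: 4 codons.
Leu: 6 codons.
Ala: 4 codons.
Trp: 1 codon.
4 × 4 × 6 × 4 × 1 = 384.

384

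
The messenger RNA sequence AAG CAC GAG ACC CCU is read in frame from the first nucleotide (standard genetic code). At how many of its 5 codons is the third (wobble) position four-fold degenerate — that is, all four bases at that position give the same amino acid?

Codon 1 AAG (Lys): third position 2-fold.
Codon 2 CAC (His): third position 2-fold.
Codon 3 GAG (Glu): third position 2-fold.
Codon 4 ACC (Thr): third position 4-fold.
Codon 5 CCU (Pro): third position 4-fold.
Four-fold degenerate third positions: 2.

2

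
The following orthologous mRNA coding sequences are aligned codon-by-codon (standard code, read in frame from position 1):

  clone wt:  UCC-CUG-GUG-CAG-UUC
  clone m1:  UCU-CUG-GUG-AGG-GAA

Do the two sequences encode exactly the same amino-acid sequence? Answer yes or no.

no

Codon 1: UCC Ser / UCU Ser — synonymous.
Codon 2: CUG Leu / CUG Leu — identical.
Codon 3: GUG Val / GUG Val — identical.
Codon 4: CAG Gln / AGG Arg — nonsynonymous.
Codon 5: UUC Phe / GAA Glu — nonsynonymous.
Nonsynonymous differences: 2 → different protein.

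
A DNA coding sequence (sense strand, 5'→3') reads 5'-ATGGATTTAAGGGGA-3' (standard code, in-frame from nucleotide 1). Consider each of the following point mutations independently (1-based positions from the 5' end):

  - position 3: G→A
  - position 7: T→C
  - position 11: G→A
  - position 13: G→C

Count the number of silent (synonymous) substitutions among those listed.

1

Codon 1: ATG (Met) → ATA (Ile) — missense.
Codon 3: TTA (Leu) → CTA (Leu) — synonymous.
Codon 4: AGG (Arg) → AAG (Lys) — missense.
Codon 5: GGA (Gly) → CGA (Arg) — missense.
Synonymous: 1 of 4.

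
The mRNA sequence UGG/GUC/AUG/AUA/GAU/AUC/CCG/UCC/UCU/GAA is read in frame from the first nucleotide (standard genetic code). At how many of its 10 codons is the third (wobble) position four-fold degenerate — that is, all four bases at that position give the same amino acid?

Codon 1 UGG (Trp): third position 1-fold.
Codon 2 GUC (Val): third position 4-fold.
Codon 3 AUG (Met): third position 1-fold.
Codon 4 AUA (Ile): third position 3-fold.
Codon 5 GAU (Asp): third position 2-fold.
Codon 6 AUC (Ile): third position 3-fold.
Codon 7 CCG (Pro): third position 4-fold.
Codon 8 UCC (Ser): third position 4-fold.
Codon 9 UCU (Ser): third position 4-fold.
Codon 10 GAA (Glu): third position 2-fold.
Four-fold degenerate third positions: 4.

4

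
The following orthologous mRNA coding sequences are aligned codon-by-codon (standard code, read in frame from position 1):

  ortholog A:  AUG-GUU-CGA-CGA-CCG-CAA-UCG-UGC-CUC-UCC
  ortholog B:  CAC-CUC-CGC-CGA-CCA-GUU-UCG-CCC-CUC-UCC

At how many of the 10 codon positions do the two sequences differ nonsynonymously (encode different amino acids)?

Codon 1: AUG Met / CAC His — nonsynonymous.
Codon 2: GUU Val / CUC Leu — nonsynonymous.
Codon 3: CGA Arg / CGC Arg — synonymous.
Codon 4: CGA Arg / CGA Arg — identical.
Codon 5: CCG Pro / CCA Pro — synonymous.
Codon 6: CAA Gln / GUU Val — nonsynonymous.
Codon 7: UCG Ser / UCG Ser — identical.
Codon 8: UGC Cys / CCC Pro — nonsynonymous.
Codon 9: CUC Leu / CUC Leu — identical.
Codon 10: UCC Ser / UCC Ser — identical.
Nonsynonymous differences: 4.

4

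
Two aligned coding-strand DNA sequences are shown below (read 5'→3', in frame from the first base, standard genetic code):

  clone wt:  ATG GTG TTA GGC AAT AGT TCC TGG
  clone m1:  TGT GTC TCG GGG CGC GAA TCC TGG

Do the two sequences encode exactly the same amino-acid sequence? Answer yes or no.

no

Codon 1: ATG Met / TGT Cys — nonsynonymous.
Codon 2: GTG Val / GTC Val — synonymous.
Codon 3: TTA Leu / TCG Ser — nonsynonymous.
Codon 4: GGC Gly / GGG Gly — synonymous.
Codon 5: AAT Asn / CGC Arg — nonsynonymous.
Codon 6: AGT Ser / GAA Glu — nonsynonymous.
Codon 7: TCC Ser / TCC Ser — identical.
Codon 8: TGG Trp / TGG Trp — identical.
Nonsynonymous differences: 4 → different protein.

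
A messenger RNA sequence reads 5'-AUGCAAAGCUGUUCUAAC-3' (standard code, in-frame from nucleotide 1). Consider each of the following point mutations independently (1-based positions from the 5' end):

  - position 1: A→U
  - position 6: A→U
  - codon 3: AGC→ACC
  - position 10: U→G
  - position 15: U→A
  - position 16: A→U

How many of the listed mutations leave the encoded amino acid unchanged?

1

Codon 1: AUG (Met) → UUG (Leu) — missense.
Codon 2: CAA (Gln) → CAU (His) — missense.
Codon 3: AGC (Ser) → ACC (Thr) — missense.
Codon 4: UGU (Cys) → GGU (Gly) — missense.
Codon 5: UCU (Ser) → UCA (Ser) — synonymous.
Codon 6: AAC (Asn) → UAC (Tyr) — missense.
Synonymous: 1 of 6.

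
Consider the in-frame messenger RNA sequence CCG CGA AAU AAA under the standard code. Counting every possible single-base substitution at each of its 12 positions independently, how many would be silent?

9

Codon 1 (CCG, Pro): 3 synonymous substitutions.
Codon 2 (CGA, Arg): 4 synonymous substitutions.
Codon 3 (AAU, Asn): 1 synonymous substitution.
Codon 4 (AAA, Lys): 1 synonymous substitution.
Total: 3 + 4 + 1 + 1 = 9.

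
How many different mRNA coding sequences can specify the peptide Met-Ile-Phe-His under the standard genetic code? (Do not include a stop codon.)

Met: 1 codon.
Ile: 3 codons.
Phe: 2 codons.
His: 2 codons.
1 × 3 × 2 × 2 = 12.

12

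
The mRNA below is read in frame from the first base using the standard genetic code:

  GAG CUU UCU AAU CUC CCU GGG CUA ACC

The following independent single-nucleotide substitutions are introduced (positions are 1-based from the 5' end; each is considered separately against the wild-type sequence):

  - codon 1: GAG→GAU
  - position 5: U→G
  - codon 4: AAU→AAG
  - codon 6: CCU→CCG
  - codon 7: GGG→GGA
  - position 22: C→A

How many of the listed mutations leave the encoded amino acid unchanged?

2

Codon 1: GAG (Glu) → GAU (Asp) — missense.
Codon 2: CUU (Leu) → CGU (Arg) — missense.
Codon 4: AAU (Asn) → AAG (Lys) — missense.
Codon 6: CCU (Pro) → CCG (Pro) — synonymous.
Codon 7: GGG (Gly) → GGA (Gly) — synonymous.
Codon 8: CUA (Leu) → AUA (Ile) — missense.
Synonymous: 2 of 6.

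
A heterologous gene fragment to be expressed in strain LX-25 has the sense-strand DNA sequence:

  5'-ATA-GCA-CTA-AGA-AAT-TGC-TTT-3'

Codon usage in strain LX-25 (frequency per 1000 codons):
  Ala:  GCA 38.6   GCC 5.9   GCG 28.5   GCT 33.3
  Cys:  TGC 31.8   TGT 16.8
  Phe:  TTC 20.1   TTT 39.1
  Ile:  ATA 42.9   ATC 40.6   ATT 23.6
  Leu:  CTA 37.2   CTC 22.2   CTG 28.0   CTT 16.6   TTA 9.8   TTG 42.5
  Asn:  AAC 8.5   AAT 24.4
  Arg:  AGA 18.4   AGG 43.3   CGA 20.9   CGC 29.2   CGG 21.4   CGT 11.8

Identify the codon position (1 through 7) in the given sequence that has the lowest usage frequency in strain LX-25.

Codon 1 ATA (Ile): 42.9 per 1000.
Codon 2 GCA (Ala): 38.6 per 1000.
Codon 3 CTA (Leu): 37.2 per 1000.
Codon 4 AGA (Arg): 18.4 per 1000.
Codon 5 AAT (Asn): 24.4 per 1000.
Codon 6 TGC (Cys): 31.8 per 1000.
Codon 7 TTT (Phe): 39.1 per 1000.
Lowest frequency is 18.4 at codon 4.

4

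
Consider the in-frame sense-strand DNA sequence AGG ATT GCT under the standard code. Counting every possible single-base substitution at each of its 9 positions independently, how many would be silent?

7

Codon 1 (AGG, Arg): 2 synonymous substitutions.
Codon 2 (ATT, Ile): 2 synonymous substitutions.
Codon 3 (GCT, Ala): 3 synonymous substitutions.
Total: 2 + 2 + 3 = 7.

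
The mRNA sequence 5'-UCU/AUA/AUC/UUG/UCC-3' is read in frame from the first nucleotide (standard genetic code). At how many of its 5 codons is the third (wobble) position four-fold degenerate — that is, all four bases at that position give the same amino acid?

Codon 1 UCU (Ser): third position 4-fold.
Codon 2 AUA (Ile): third position 3-fold.
Codon 3 AUC (Ile): third position 3-fold.
Codon 4 UUG (Leu): third position 2-fold.
Codon 5 UCC (Ser): third position 4-fold.
Four-fold degenerate third positions: 2.

2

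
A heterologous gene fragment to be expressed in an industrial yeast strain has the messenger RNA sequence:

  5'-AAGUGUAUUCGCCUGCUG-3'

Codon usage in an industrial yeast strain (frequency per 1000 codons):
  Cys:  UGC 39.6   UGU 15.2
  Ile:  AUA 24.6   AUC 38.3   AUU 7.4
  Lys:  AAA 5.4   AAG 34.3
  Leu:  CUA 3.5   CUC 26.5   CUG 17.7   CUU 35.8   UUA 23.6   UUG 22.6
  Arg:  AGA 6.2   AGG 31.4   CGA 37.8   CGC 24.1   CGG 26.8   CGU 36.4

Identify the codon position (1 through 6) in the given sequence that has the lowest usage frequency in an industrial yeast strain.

3

Codon 1 AAG (Lys): 34.3 per 1000.
Codon 2 UGU (Cys): 15.2 per 1000.
Codon 3 AUU (Ile): 7.4 per 1000.
Codon 4 CGC (Arg): 24.1 per 1000.
Codon 5 CUG (Leu): 17.7 per 1000.
Codon 6 CUG (Leu): 17.7 per 1000.
Lowest frequency is 7.4 at codon 3.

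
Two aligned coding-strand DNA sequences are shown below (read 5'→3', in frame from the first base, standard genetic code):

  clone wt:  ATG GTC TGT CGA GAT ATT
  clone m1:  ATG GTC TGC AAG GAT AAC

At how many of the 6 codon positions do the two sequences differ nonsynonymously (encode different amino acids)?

2

Codon 1: ATG Met / ATG Met — identical.
Codon 2: GTC Val / GTC Val — identical.
Codon 3: TGT Cys / TGC Cys — synonymous.
Codon 4: CGA Arg / AAG Lys — nonsynonymous.
Codon 5: GAT Asp / GAT Asp — identical.
Codon 6: ATT Ile / AAC Asn — nonsynonymous.
Nonsynonymous differences: 2.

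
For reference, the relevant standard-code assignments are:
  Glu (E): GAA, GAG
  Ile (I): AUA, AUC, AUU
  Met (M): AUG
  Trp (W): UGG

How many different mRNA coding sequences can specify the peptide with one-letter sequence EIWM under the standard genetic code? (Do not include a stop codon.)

6

Glu: 2 codons.
Ile: 3 codons.
Trp: 1 codon.
Met: 1 codon.
2 × 3 × 1 × 1 = 6.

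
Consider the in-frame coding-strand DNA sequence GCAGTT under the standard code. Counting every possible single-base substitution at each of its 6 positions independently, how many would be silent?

Codon 1 (GCA, Ala): 3 synonymous substitutions.
Codon 2 (GTT, Val): 3 synonymous substitutions.
Total: 3 + 3 = 6.

6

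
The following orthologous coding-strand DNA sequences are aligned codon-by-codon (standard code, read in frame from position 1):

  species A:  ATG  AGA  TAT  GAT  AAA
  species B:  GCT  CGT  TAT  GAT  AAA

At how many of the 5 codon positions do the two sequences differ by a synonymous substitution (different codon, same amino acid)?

1

Codon 1: ATG Met / GCT Ala — nonsynonymous.
Codon 2: AGA Arg / CGT Arg — synonymous.
Codon 3: TAT Tyr / TAT Tyr — identical.
Codon 4: GAT Asp / GAT Asp — identical.
Codon 5: AAA Lys / AAA Lys — identical.
Synonymous differences: 1.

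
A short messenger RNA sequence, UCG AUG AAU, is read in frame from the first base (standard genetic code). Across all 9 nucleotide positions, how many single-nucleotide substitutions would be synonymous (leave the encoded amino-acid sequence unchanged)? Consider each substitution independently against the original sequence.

Codon 1 (UCG, Ser): 3 synonymous substitutions.
Codon 2 (AUG, Met): 0 synonymous substitutions.
Codon 3 (AAU, Asn): 1 synonymous substitution.
Total: 3 + 0 + 1 = 4.

4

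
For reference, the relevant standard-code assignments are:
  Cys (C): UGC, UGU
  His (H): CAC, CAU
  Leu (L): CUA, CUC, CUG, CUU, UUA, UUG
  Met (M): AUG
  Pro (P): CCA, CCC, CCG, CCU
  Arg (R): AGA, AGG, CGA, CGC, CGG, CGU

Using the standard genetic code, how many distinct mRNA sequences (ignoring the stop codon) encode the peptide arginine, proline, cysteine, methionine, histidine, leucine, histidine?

1152

Arg: 6 codons.
Pro: 4 codons.
Cys: 2 codons.
Met: 1 codon.
His: 2 codons.
Leu: 6 codons.
His: 2 codons.
6 × 4 × 2 × 1 × 2 × 6 × 2 = 1152.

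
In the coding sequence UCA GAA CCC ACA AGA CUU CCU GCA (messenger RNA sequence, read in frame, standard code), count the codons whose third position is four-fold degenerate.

6

Codon 1 UCA (Ser): third position 4-fold.
Codon 2 GAA (Glu): third position 2-fold.
Codon 3 CCC (Pro): third position 4-fold.
Codon 4 ACA (Thr): third position 4-fold.
Codon 5 AGA (Arg): third position 2-fold.
Codon 6 CUU (Leu): third position 4-fold.
Codon 7 CCU (Pro): third position 4-fold.
Codon 8 GCA (Ala): third position 4-fold.
Four-fold degenerate third positions: 6.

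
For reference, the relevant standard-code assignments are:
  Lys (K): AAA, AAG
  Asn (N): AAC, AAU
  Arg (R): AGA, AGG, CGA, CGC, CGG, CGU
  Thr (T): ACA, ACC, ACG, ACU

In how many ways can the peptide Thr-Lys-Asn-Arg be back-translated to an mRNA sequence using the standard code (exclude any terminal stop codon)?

96

Thr: 4 codons.
Lys: 2 codons.
Asn: 2 codons.
Arg: 6 codons.
4 × 2 × 2 × 6 = 96.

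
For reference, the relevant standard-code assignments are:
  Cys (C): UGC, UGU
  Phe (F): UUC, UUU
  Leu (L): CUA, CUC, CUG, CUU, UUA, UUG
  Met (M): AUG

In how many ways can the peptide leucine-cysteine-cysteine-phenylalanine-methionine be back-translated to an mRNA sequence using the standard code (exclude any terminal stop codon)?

Leu: 6 codons.
Cys: 2 codons.
Cys: 2 codons.
Phe: 2 codons.
Met: 1 codon.
6 × 2 × 2 × 2 × 1 = 48.

48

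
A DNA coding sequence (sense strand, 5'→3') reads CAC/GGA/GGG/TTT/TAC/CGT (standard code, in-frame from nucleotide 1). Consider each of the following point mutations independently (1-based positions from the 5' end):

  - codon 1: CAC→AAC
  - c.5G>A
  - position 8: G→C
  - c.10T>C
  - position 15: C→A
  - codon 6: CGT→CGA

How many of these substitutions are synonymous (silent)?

Codon 1: CAC (His) → AAC (Asn) — missense.
Codon 2: GGA (Gly) → GAA (Glu) — missense.
Codon 3: GGG (Gly) → GCG (Ala) — missense.
Codon 4: TTT (Phe) → CTT (Leu) — missense.
Codon 5: TAC (Tyr) → TAA (Stop) — nonsense.
Codon 6: CGT (Arg) → CGA (Arg) — synonymous.
Synonymous: 1 of 6.

1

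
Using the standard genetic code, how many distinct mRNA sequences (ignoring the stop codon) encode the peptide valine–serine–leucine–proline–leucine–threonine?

13824

Val: 4 codons.
Ser: 6 codons.
Leu: 6 codons.
Pro: 4 codons.
Leu: 6 codons.
Thr: 4 codons.
4 × 6 × 6 × 4 × 6 × 4 = 13824.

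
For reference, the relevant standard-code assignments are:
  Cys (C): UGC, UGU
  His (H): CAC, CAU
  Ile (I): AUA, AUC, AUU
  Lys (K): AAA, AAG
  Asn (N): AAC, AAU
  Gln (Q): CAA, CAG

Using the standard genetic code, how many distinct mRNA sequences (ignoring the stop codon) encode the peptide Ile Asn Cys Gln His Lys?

96

Ile: 3 codons.
Asn: 2 codons.
Cys: 2 codons.
Gln: 2 codons.
His: 2 codons.
Lys: 2 codons.
3 × 2 × 2 × 2 × 2 × 2 = 96.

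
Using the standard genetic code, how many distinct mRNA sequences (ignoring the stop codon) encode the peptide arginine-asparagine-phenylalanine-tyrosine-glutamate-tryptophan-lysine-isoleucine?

Arg: 6 codons.
Asn: 2 codons.
Phe: 2 codons.
Tyr: 2 codons.
Glu: 2 codons.
Trp: 1 codon.
Lys: 2 codons.
Ile: 3 codons.
6 × 2 × 2 × 2 × 2 × 1 × 2 × 3 = 576.

576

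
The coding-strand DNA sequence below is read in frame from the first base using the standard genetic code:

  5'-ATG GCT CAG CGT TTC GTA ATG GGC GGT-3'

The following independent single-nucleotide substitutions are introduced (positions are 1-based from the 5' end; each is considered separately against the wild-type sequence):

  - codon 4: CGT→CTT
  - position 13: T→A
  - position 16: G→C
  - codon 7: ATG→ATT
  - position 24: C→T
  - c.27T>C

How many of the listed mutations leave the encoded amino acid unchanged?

Codon 4: CGT (Arg) → CTT (Leu) — missense.
Codon 5: TTC (Phe) → ATC (Ile) — missense.
Codon 6: GTA (Val) → CTA (Leu) — missense.
Codon 7: ATG (Met) → ATT (Ile) — missense.
Codon 8: GGC (Gly) → GGT (Gly) — synonymous.
Codon 9: GGT (Gly) → GGC (Gly) — synonymous.
Synonymous: 2 of 6.

2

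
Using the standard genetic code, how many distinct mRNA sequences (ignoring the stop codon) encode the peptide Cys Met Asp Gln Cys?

Cys: 2 codons.
Met: 1 codon.
Asp: 2 codons.
Gln: 2 codons.
Cys: 2 codons.
2 × 1 × 2 × 2 × 2 = 16.

16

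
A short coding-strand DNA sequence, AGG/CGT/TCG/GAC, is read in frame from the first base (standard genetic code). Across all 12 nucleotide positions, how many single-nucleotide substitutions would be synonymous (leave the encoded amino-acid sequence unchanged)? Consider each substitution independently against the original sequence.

Codon 1 (AGG, Arg): 2 synonymous substitutions.
Codon 2 (CGT, Arg): 3 synonymous substitutions.
Codon 3 (TCG, Ser): 3 synonymous substitutions.
Codon 4 (GAC, Asp): 1 synonymous substitution.
Total: 2 + 3 + 3 + 1 = 9.

9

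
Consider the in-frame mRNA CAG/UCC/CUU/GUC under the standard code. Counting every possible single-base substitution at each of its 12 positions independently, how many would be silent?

10

Codon 1 (CAG, Gln): 1 synonymous substitution.
Codon 2 (UCC, Ser): 3 synonymous substitutions.
Codon 3 (CUU, Leu): 3 synonymous substitutions.
Codon 4 (GUC, Val): 3 synonymous substitutions.
Total: 1 + 3 + 3 + 3 = 10.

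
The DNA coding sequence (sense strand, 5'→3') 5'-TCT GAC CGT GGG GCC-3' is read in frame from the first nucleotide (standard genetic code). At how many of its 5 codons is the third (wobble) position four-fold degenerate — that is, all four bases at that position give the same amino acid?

4

Codon 1 TCT (Ser): third position 4-fold.
Codon 2 GAC (Asp): third position 2-fold.
Codon 3 CGT (Arg): third position 4-fold.
Codon 4 GGG (Gly): third position 4-fold.
Codon 5 GCC (Ala): third position 4-fold.
Four-fold degenerate third positions: 4.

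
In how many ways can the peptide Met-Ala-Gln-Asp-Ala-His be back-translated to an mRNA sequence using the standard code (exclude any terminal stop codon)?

128

Met: 1 codon.
Ala: 4 codons.
Gln: 2 codons.
Asp: 2 codons.
Ala: 4 codons.
His: 2 codons.
1 × 4 × 2 × 2 × 4 × 2 = 128.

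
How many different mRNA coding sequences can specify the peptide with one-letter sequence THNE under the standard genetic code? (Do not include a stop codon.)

Thr: 4 codons.
His: 2 codons.
Asn: 2 codons.
Glu: 2 codons.
4 × 2 × 2 × 2 = 32.

32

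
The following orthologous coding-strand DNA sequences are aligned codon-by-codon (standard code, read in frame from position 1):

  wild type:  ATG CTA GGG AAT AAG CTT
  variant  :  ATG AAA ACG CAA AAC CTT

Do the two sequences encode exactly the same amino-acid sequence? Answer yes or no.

Codon 1: ATG Met / ATG Met — identical.
Codon 2: CTA Leu / AAA Lys — nonsynonymous.
Codon 3: GGG Gly / ACG Thr — nonsynonymous.
Codon 4: AAT Asn / CAA Gln — nonsynonymous.
Codon 5: AAG Lys / AAC Asn — nonsynonymous.
Codon 6: CTT Leu / CTT Leu — identical.
Nonsynonymous differences: 4 → different protein.

no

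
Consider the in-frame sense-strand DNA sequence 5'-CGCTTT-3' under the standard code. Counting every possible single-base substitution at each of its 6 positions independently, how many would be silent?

4

Codon 1 (CGC, Arg): 3 synonymous substitutions.
Codon 2 (TTT, Phe): 1 synonymous substitution.
Total: 3 + 1 = 4.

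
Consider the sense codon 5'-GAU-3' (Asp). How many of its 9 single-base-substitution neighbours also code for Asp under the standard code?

Position 1: none → 0 synonymous.
Position 2: none → 0 synonymous.
Position 3: GAC → 1 synonymous.
Total: 0 + 0 + 1 = 1.

1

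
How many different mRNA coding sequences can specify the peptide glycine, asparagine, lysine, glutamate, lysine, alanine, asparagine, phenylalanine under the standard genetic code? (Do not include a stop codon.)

1024

Gly: 4 codons.
Asn: 2 codons.
Lys: 2 codons.
Glu: 2 codons.
Lys: 2 codons.
Ala: 4 codons.
Asn: 2 codons.
Phe: 2 codons.
4 × 2 × 2 × 2 × 2 × 4 × 2 × 2 = 1024.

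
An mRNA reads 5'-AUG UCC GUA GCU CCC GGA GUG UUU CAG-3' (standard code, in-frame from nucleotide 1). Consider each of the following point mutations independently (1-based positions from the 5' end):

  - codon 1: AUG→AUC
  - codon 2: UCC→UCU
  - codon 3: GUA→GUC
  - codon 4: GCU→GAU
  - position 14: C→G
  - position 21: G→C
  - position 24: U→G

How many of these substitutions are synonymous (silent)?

3

Codon 1: AUG (Met) → AUC (Ile) — missense.
Codon 2: UCC (Ser) → UCU (Ser) — synonymous.
Codon 3: GUA (Val) → GUC (Val) — synonymous.
Codon 4: GCU (Ala) → GAU (Asp) — missense.
Codon 5: CCC (Pro) → CGC (Arg) — missense.
Codon 7: GUG (Val) → GUC (Val) — synonymous.
Codon 8: UUU (Phe) → UUG (Leu) — missense.
Synonymous: 3 of 7.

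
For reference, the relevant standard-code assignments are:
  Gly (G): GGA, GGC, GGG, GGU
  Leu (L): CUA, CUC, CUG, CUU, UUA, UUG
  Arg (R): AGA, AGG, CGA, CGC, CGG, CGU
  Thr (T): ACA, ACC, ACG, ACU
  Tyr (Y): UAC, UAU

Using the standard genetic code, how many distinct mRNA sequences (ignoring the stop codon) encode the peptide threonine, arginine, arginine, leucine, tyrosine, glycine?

Thr: 4 codons.
Arg: 6 codons.
Arg: 6 codons.
Leu: 6 codons.
Tyr: 2 codons.
Gly: 4 codons.
4 × 6 × 6 × 6 × 2 × 4 = 6912.

6912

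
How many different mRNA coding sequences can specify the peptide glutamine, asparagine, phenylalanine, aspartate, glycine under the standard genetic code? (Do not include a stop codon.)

64

Gln: 2 codons.
Asn: 2 codons.
Phe: 2 codons.
Asp: 2 codons.
Gly: 4 codons.
2 × 2 × 2 × 2 × 4 = 64.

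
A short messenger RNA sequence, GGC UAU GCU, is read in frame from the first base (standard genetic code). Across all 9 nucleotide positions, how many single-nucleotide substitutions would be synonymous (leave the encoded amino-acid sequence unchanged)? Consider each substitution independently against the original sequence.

7

Codon 1 (GGC, Gly): 3 synonymous substitutions.
Codon 2 (UAU, Tyr): 1 synonymous substitution.
Codon 3 (GCU, Ala): 3 synonymous substitutions.
Total: 3 + 1 + 3 = 7.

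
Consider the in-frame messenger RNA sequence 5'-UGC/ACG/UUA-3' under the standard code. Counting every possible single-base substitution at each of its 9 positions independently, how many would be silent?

Codon 1 (UGC, Cys): 1 synonymous substitution.
Codon 2 (ACG, Thr): 3 synonymous substitutions.
Codon 3 (UUA, Leu): 2 synonymous substitutions.
Total: 1 + 3 + 2 = 6.

6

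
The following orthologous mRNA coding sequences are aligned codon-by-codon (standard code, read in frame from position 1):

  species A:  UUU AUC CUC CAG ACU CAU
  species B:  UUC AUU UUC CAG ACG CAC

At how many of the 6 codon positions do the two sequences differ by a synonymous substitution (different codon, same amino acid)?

4

Codon 1: UUU Phe / UUC Phe — synonymous.
Codon 2: AUC Ile / AUU Ile — synonymous.
Codon 3: CUC Leu / UUC Phe — nonsynonymous.
Codon 4: CAG Gln / CAG Gln — identical.
Codon 5: ACU Thr / ACG Thr — synonymous.
Codon 6: CAU His / CAC His — synonymous.
Synonymous differences: 4.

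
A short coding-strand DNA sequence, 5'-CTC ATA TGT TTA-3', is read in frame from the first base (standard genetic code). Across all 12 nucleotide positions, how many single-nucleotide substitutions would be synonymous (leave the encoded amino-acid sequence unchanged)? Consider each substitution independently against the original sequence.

8

Codon 1 (CTC, Leu): 3 synonymous substitutions.
Codon 2 (ATA, Ile): 2 synonymous substitutions.
Codon 3 (TGT, Cys): 1 synonymous substitution.
Codon 4 (TTA, Leu): 2 synonymous substitutions.
Total: 3 + 2 + 1 + 2 = 8.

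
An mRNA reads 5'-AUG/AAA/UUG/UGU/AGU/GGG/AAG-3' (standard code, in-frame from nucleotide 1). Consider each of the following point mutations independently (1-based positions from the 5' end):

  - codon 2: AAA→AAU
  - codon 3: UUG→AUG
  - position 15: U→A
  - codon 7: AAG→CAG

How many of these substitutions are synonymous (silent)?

Codon 2: AAA (Lys) → AAU (Asn) — missense.
Codon 3: UUG (Leu) → AUG (Met) — missense.
Codon 5: AGU (Ser) → AGA (Arg) — missense.
Codon 7: AAG (Lys) → CAG (Gln) — missense.
Synonymous: 0 of 4.

0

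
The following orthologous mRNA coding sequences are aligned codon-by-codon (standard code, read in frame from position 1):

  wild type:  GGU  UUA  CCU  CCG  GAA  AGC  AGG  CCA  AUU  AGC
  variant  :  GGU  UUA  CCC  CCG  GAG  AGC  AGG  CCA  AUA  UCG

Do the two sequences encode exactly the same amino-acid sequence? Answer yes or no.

yes

Codon 1: GGU Gly / GGU Gly — identical.
Codon 2: UUA Leu / UUA Leu — identical.
Codon 3: CCU Pro / CCC Pro — synonymous.
Codon 4: CCG Pro / CCG Pro — identical.
Codon 5: GAA Glu / GAG Glu — synonymous.
Codon 6: AGC Ser / AGC Ser — identical.
Codon 7: AGG Arg / AGG Arg — identical.
Codon 8: CCA Pro / CCA Pro — identical.
Codon 9: AUU Ile / AUA Ile — synonymous.
Codon 10: AGC Ser / UCG Ser — synonymous.
Nonsynonymous differences: 0 → same protein.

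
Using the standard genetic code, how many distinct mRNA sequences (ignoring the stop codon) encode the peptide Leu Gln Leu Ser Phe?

864

Leu: 6 codons.
Gln: 2 codons.
Leu: 6 codons.
Ser: 6 codons.
Phe: 2 codons.
6 × 2 × 6 × 6 × 2 = 864.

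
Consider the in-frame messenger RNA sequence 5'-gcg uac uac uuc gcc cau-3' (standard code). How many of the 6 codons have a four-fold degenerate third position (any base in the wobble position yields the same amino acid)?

2

Codon 1 GCG (Ala): third position 4-fold.
Codon 2 UAC (Tyr): third position 2-fold.
Codon 3 UAC (Tyr): third position 2-fold.
Codon 4 UUC (Phe): third position 2-fold.
Codon 5 GCC (Ala): third position 4-fold.
Codon 6 CAU (His): third position 2-fold.
Four-fold degenerate third positions: 2.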